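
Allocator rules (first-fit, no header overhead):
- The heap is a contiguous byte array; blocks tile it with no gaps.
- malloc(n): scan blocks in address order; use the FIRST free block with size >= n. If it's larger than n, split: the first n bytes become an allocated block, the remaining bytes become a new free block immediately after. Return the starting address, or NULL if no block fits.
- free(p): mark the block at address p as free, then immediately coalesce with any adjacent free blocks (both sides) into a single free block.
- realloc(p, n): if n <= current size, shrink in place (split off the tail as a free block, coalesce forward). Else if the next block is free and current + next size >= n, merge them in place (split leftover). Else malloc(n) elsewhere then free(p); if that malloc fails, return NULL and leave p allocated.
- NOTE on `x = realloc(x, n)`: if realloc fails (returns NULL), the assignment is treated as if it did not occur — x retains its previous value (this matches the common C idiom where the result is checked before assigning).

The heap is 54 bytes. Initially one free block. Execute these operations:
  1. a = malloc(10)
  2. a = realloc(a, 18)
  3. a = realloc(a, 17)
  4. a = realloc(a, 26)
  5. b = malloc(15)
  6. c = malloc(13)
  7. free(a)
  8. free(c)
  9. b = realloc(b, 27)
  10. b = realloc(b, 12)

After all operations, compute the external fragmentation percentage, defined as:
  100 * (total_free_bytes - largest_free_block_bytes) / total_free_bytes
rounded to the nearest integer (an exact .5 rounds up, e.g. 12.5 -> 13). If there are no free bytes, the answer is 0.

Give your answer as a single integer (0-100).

Answer: 38

Derivation:
Op 1: a = malloc(10) -> a = 0; heap: [0-9 ALLOC][10-53 FREE]
Op 2: a = realloc(a, 18) -> a = 0; heap: [0-17 ALLOC][18-53 FREE]
Op 3: a = realloc(a, 17) -> a = 0; heap: [0-16 ALLOC][17-53 FREE]
Op 4: a = realloc(a, 26) -> a = 0; heap: [0-25 ALLOC][26-53 FREE]
Op 5: b = malloc(15) -> b = 26; heap: [0-25 ALLOC][26-40 ALLOC][41-53 FREE]
Op 6: c = malloc(13) -> c = 41; heap: [0-25 ALLOC][26-40 ALLOC][41-53 ALLOC]
Op 7: free(a) -> (freed a); heap: [0-25 FREE][26-40 ALLOC][41-53 ALLOC]
Op 8: free(c) -> (freed c); heap: [0-25 FREE][26-40 ALLOC][41-53 FREE]
Op 9: b = realloc(b, 27) -> b = 26; heap: [0-25 FREE][26-52 ALLOC][53-53 FREE]
Op 10: b = realloc(b, 12) -> b = 26; heap: [0-25 FREE][26-37 ALLOC][38-53 FREE]
Free blocks: [26 16] total_free=42 largest=26 -> 100*(42-26)/42 = 1600/42 ≈ 38.095 -> rounds to 38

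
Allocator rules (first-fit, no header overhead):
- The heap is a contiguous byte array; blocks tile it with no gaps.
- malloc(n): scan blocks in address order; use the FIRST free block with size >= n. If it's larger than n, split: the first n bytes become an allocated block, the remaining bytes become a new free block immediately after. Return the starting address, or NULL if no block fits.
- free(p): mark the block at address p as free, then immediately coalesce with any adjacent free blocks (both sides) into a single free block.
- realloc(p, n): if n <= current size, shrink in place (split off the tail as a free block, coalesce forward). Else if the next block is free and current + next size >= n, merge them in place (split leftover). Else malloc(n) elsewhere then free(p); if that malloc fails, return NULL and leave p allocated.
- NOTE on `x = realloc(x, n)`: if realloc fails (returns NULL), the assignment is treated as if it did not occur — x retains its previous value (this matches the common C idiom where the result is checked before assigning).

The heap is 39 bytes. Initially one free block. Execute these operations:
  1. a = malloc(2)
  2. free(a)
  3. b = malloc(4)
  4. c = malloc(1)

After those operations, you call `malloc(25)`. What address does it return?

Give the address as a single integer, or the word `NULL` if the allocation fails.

Answer: 5

Derivation:
Op 1: a = malloc(2) -> a = 0; heap: [0-1 ALLOC][2-38 FREE]
Op 2: free(a) -> (freed a); heap: [0-38 FREE]
Op 3: b = malloc(4) -> b = 0; heap: [0-3 ALLOC][4-38 FREE]
Op 4: c = malloc(1) -> c = 4; heap: [0-3 ALLOC][4-4 ALLOC][5-38 FREE]
malloc(25): first-fit scan over [0-3 ALLOC][4-4 ALLOC][5-38 FREE] -> 5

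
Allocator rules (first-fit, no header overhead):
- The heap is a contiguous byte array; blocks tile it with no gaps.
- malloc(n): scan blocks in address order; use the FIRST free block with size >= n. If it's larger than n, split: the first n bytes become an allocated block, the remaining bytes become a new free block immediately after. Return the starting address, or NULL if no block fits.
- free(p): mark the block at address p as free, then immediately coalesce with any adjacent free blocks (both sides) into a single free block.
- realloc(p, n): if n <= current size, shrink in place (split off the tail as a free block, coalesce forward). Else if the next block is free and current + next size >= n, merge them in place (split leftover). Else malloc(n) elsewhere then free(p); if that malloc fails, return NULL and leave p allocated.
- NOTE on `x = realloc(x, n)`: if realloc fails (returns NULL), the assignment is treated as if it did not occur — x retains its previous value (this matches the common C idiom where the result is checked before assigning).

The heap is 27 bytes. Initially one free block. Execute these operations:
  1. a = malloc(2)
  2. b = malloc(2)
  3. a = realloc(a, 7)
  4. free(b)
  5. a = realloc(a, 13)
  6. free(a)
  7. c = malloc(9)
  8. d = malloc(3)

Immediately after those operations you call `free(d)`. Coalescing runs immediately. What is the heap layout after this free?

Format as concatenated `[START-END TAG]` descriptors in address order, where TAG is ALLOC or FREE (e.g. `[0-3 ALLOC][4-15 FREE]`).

Answer: [0-8 ALLOC][9-26 FREE]

Derivation:
Op 1: a = malloc(2) -> a = 0; heap: [0-1 ALLOC][2-26 FREE]
Op 2: b = malloc(2) -> b = 2; heap: [0-1 ALLOC][2-3 ALLOC][4-26 FREE]
Op 3: a = realloc(a, 7) -> a = 4; heap: [0-1 FREE][2-3 ALLOC][4-10 ALLOC][11-26 FREE]
Op 4: free(b) -> (freed b); heap: [0-3 FREE][4-10 ALLOC][11-26 FREE]
Op 5: a = realloc(a, 13) -> a = 4; heap: [0-3 FREE][4-16 ALLOC][17-26 FREE]
Op 6: free(a) -> (freed a); heap: [0-26 FREE]
Op 7: c = malloc(9) -> c = 0; heap: [0-8 ALLOC][9-26 FREE]
Op 8: d = malloc(3) -> d = 9; heap: [0-8 ALLOC][9-11 ALLOC][12-26 FREE]
free(d): d = 9 -> block [9-11 ALLOC]; mark free, coalesce with adjacent free neighbors -> [0-8 ALLOC][9-26 FREE]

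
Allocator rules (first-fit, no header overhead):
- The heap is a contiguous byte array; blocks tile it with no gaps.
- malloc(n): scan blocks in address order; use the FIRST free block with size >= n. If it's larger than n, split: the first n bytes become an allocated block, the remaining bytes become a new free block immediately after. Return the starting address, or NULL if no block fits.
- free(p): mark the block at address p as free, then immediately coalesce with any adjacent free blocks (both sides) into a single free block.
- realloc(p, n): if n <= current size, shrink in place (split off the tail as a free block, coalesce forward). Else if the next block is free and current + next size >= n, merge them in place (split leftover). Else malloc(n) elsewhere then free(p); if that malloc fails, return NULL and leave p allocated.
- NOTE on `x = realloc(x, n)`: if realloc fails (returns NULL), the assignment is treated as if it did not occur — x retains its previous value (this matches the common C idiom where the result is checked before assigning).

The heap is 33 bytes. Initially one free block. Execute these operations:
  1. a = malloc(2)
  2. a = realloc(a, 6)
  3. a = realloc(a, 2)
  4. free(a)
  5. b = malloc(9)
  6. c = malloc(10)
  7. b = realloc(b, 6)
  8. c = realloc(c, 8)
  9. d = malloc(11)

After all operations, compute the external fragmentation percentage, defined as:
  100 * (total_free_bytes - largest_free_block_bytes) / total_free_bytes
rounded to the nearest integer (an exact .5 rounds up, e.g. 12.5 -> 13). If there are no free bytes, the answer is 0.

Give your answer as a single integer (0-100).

Op 1: a = malloc(2) -> a = 0; heap: [0-1 ALLOC][2-32 FREE]
Op 2: a = realloc(a, 6) -> a = 0; heap: [0-5 ALLOC][6-32 FREE]
Op 3: a = realloc(a, 2) -> a = 0; heap: [0-1 ALLOC][2-32 FREE]
Op 4: free(a) -> (freed a); heap: [0-32 FREE]
Op 5: b = malloc(9) -> b = 0; heap: [0-8 ALLOC][9-32 FREE]
Op 6: c = malloc(10) -> c = 9; heap: [0-8 ALLOC][9-18 ALLOC][19-32 FREE]
Op 7: b = realloc(b, 6) -> b = 0; heap: [0-5 ALLOC][6-8 FREE][9-18 ALLOC][19-32 FREE]
Op 8: c = realloc(c, 8) -> c = 9; heap: [0-5 ALLOC][6-8 FREE][9-16 ALLOC][17-32 FREE]
Op 9: d = malloc(11) -> d = 17; heap: [0-5 ALLOC][6-8 FREE][9-16 ALLOC][17-27 ALLOC][28-32 FREE]
Free blocks: [3 5] total_free=8 largest=5 -> 100*(8-5)/8 = 300/8 = 37.5 -> rounds to 38

Answer: 38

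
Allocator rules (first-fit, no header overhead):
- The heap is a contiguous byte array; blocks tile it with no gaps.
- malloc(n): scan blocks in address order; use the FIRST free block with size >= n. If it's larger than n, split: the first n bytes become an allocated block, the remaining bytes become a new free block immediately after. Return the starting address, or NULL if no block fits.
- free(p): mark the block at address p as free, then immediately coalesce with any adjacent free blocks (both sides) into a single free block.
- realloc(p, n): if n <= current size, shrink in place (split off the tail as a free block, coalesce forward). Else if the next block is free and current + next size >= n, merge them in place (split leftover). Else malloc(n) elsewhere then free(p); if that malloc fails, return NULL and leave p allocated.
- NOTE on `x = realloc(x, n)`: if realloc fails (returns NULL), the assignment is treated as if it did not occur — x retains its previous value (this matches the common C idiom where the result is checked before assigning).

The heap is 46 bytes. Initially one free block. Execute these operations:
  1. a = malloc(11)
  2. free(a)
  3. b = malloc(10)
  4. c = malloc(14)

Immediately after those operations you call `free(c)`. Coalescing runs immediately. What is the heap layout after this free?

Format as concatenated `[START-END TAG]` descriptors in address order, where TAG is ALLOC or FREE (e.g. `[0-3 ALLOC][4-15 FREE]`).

Answer: [0-9 ALLOC][10-45 FREE]

Derivation:
Op 1: a = malloc(11) -> a = 0; heap: [0-10 ALLOC][11-45 FREE]
Op 2: free(a) -> (freed a); heap: [0-45 FREE]
Op 3: b = malloc(10) -> b = 0; heap: [0-9 ALLOC][10-45 FREE]
Op 4: c = malloc(14) -> c = 10; heap: [0-9 ALLOC][10-23 ALLOC][24-45 FREE]
free(c): c = 10 -> block [10-23 ALLOC]; mark free, coalesce with adjacent free neighbors -> [0-9 ALLOC][10-45 FREE]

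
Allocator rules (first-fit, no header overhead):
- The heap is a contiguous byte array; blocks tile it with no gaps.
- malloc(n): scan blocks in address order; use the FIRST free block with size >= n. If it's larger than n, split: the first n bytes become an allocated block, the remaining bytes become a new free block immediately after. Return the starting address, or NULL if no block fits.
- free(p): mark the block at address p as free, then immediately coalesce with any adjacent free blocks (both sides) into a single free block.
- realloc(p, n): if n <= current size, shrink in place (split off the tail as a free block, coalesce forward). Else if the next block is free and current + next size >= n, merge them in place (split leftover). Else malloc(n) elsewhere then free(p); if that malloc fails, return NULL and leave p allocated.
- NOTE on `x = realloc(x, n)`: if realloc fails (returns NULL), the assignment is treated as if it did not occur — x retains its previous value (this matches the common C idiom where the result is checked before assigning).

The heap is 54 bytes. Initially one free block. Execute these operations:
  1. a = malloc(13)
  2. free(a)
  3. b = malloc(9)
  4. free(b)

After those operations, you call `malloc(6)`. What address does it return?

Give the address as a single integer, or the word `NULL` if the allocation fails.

Answer: 0

Derivation:
Op 1: a = malloc(13) -> a = 0; heap: [0-12 ALLOC][13-53 FREE]
Op 2: free(a) -> (freed a); heap: [0-53 FREE]
Op 3: b = malloc(9) -> b = 0; heap: [0-8 ALLOC][9-53 FREE]
Op 4: free(b) -> (freed b); heap: [0-53 FREE]
malloc(6): first-fit scan over [0-53 FREE] -> 0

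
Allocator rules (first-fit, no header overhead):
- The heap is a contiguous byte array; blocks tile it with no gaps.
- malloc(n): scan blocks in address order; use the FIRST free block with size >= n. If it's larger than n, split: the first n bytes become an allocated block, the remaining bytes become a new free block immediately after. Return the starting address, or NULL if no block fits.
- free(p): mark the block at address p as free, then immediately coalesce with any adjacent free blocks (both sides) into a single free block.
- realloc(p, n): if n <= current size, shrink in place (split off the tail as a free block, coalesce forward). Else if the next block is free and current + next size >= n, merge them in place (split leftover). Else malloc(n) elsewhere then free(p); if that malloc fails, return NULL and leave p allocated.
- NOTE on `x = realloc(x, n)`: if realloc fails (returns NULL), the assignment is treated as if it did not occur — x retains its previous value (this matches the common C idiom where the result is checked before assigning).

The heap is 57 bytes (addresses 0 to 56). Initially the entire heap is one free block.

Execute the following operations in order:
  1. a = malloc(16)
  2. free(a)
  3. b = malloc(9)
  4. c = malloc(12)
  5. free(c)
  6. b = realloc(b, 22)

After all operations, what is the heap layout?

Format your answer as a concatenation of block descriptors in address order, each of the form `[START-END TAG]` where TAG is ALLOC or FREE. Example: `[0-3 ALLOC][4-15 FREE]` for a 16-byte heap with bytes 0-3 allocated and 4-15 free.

Answer: [0-21 ALLOC][22-56 FREE]

Derivation:
Op 1: a = malloc(16) -> a = 0; heap: [0-15 ALLOC][16-56 FREE]
Op 2: free(a) -> (freed a); heap: [0-56 FREE]
Op 3: b = malloc(9) -> b = 0; heap: [0-8 ALLOC][9-56 FREE]
Op 4: c = malloc(12) -> c = 9; heap: [0-8 ALLOC][9-20 ALLOC][21-56 FREE]
Op 5: free(c) -> (freed c); heap: [0-8 ALLOC][9-56 FREE]
Op 6: b = realloc(b, 22) -> b = 0; heap: [0-21 ALLOC][22-56 FREE]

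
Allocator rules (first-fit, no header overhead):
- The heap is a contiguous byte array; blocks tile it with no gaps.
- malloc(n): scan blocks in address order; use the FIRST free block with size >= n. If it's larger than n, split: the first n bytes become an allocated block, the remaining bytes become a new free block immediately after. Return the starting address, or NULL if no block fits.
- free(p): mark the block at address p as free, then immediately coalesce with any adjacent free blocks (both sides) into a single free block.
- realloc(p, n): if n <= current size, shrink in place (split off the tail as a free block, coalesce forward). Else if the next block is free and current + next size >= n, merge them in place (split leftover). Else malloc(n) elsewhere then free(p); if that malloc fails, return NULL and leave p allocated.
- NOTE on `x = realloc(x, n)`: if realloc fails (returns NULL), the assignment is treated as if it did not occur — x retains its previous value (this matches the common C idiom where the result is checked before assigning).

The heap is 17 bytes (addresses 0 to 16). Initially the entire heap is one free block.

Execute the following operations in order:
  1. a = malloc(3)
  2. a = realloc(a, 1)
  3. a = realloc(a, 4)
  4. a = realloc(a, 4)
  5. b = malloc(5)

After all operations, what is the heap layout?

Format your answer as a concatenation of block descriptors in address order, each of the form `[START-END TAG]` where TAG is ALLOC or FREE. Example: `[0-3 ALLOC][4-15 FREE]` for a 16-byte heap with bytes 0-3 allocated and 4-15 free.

Op 1: a = malloc(3) -> a = 0; heap: [0-2 ALLOC][3-16 FREE]
Op 2: a = realloc(a, 1) -> a = 0; heap: [0-0 ALLOC][1-16 FREE]
Op 3: a = realloc(a, 4) -> a = 0; heap: [0-3 ALLOC][4-16 FREE]
Op 4: a = realloc(a, 4) -> a = 0; heap: [0-3 ALLOC][4-16 FREE]
Op 5: b = malloc(5) -> b = 4; heap: [0-3 ALLOC][4-8 ALLOC][9-16 FREE]

Answer: [0-3 ALLOC][4-8 ALLOC][9-16 FREE]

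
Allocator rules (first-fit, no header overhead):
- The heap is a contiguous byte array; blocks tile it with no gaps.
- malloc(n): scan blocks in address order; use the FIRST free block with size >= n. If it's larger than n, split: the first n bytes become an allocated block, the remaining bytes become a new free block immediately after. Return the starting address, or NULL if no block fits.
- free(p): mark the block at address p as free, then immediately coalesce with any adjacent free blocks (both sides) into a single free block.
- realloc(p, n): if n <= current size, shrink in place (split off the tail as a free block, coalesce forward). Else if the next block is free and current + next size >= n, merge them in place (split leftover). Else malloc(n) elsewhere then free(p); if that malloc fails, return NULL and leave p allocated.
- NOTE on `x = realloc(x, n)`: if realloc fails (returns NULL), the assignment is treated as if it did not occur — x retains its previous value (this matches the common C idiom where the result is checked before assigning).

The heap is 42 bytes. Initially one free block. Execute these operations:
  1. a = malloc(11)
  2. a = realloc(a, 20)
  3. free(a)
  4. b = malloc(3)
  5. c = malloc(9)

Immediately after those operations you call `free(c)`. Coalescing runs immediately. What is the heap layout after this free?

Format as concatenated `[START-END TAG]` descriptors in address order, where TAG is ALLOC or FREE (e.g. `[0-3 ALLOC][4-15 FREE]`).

Op 1: a = malloc(11) -> a = 0; heap: [0-10 ALLOC][11-41 FREE]
Op 2: a = realloc(a, 20) -> a = 0; heap: [0-19 ALLOC][20-41 FREE]
Op 3: free(a) -> (freed a); heap: [0-41 FREE]
Op 4: b = malloc(3) -> b = 0; heap: [0-2 ALLOC][3-41 FREE]
Op 5: c = malloc(9) -> c = 3; heap: [0-2 ALLOC][3-11 ALLOC][12-41 FREE]
free(c): c = 3 -> block [3-11 ALLOC]; mark free, coalesce with adjacent free neighbors -> [0-2 ALLOC][3-41 FREE]

Answer: [0-2 ALLOC][3-41 FREE]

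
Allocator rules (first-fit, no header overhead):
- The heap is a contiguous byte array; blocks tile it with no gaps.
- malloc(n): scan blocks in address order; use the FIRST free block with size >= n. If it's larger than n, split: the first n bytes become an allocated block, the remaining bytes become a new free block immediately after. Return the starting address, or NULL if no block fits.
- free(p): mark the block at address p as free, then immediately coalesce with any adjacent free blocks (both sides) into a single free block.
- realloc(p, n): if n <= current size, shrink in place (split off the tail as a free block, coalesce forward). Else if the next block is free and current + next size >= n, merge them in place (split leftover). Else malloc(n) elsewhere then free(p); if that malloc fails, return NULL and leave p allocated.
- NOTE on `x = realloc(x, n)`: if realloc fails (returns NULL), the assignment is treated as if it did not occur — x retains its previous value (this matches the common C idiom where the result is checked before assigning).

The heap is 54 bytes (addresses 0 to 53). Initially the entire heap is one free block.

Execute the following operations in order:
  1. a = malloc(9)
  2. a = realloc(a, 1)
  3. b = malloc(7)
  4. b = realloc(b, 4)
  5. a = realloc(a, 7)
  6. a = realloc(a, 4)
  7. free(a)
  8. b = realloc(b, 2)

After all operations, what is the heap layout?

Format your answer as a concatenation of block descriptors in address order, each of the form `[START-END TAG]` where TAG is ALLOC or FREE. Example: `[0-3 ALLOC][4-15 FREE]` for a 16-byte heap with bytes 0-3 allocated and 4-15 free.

Op 1: a = malloc(9) -> a = 0; heap: [0-8 ALLOC][9-53 FREE]
Op 2: a = realloc(a, 1) -> a = 0; heap: [0-0 ALLOC][1-53 FREE]
Op 3: b = malloc(7) -> b = 1; heap: [0-0 ALLOC][1-7 ALLOC][8-53 FREE]
Op 4: b = realloc(b, 4) -> b = 1; heap: [0-0 ALLOC][1-4 ALLOC][5-53 FREE]
Op 5: a = realloc(a, 7) -> a = 5; heap: [0-0 FREE][1-4 ALLOC][5-11 ALLOC][12-53 FREE]
Op 6: a = realloc(a, 4) -> a = 5; heap: [0-0 FREE][1-4 ALLOC][5-8 ALLOC][9-53 FREE]
Op 7: free(a) -> (freed a); heap: [0-0 FREE][1-4 ALLOC][5-53 FREE]
Op 8: b = realloc(b, 2) -> b = 1; heap: [0-0 FREE][1-2 ALLOC][3-53 FREE]

Answer: [0-0 FREE][1-2 ALLOC][3-53 FREE]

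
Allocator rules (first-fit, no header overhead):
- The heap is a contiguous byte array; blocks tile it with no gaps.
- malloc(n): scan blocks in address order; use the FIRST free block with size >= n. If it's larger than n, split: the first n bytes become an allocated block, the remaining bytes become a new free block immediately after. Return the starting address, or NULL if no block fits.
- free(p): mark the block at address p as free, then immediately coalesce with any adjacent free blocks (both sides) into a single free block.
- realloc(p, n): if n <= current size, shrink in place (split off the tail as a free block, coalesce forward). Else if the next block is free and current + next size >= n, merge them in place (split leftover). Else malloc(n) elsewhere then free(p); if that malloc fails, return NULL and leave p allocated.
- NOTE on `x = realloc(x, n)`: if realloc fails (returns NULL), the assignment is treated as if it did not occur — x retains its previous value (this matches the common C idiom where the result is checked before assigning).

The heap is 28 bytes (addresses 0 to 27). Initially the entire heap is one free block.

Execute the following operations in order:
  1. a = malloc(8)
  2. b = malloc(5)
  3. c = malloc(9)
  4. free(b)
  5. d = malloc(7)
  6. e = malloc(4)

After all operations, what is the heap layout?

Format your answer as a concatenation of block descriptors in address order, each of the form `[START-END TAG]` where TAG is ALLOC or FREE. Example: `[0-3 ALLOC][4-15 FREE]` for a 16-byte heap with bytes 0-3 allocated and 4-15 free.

Op 1: a = malloc(8) -> a = 0; heap: [0-7 ALLOC][8-27 FREE]
Op 2: b = malloc(5) -> b = 8; heap: [0-7 ALLOC][8-12 ALLOC][13-27 FREE]
Op 3: c = malloc(9) -> c = 13; heap: [0-7 ALLOC][8-12 ALLOC][13-21 ALLOC][22-27 FREE]
Op 4: free(b) -> (freed b); heap: [0-7 ALLOC][8-12 FREE][13-21 ALLOC][22-27 FREE]
Op 5: d = malloc(7) -> d = NULL; heap: [0-7 ALLOC][8-12 FREE][13-21 ALLOC][22-27 FREE]
Op 6: e = malloc(4) -> e = 8; heap: [0-7 ALLOC][8-11 ALLOC][12-12 FREE][13-21 ALLOC][22-27 FREE]

Answer: [0-7 ALLOC][8-11 ALLOC][12-12 FREE][13-21 ALLOC][22-27 FREE]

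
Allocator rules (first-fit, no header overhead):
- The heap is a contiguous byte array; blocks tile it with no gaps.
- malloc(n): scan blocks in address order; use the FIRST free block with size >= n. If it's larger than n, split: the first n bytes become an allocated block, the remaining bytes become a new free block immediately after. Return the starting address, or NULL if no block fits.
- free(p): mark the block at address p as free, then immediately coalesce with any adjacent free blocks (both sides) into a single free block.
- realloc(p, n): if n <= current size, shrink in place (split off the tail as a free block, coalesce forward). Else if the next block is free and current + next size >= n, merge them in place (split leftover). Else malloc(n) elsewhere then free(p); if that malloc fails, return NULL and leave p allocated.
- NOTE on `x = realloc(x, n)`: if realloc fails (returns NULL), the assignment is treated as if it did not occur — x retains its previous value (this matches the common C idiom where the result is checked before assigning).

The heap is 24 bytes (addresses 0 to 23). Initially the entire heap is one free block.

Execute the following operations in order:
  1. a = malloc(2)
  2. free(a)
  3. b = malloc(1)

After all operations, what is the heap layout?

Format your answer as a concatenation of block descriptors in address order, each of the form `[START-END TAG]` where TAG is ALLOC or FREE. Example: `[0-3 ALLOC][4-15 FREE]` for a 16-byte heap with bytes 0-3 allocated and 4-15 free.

Answer: [0-0 ALLOC][1-23 FREE]

Derivation:
Op 1: a = malloc(2) -> a = 0; heap: [0-1 ALLOC][2-23 FREE]
Op 2: free(a) -> (freed a); heap: [0-23 FREE]
Op 3: b = malloc(1) -> b = 0; heap: [0-0 ALLOC][1-23 FREE]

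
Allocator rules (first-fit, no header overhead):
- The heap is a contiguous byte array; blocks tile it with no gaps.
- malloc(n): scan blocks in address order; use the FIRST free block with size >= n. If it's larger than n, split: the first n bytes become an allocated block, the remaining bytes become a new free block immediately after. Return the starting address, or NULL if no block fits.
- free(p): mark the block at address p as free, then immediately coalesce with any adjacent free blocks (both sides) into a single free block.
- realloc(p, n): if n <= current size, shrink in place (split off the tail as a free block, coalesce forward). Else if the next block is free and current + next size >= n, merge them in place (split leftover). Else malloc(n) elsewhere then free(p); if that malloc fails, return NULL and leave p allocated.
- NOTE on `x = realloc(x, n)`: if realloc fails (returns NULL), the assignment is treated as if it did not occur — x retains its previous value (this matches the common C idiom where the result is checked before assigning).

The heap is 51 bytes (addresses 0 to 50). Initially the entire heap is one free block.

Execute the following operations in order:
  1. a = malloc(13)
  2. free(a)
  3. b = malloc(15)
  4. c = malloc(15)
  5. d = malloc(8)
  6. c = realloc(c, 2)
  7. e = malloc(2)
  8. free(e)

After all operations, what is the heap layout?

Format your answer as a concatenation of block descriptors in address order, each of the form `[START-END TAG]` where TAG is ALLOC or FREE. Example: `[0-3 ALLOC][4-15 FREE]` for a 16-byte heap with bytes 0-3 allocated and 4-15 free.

Op 1: a = malloc(13) -> a = 0; heap: [0-12 ALLOC][13-50 FREE]
Op 2: free(a) -> (freed a); heap: [0-50 FREE]
Op 3: b = malloc(15) -> b = 0; heap: [0-14 ALLOC][15-50 FREE]
Op 4: c = malloc(15) -> c = 15; heap: [0-14 ALLOC][15-29 ALLOC][30-50 FREE]
Op 5: d = malloc(8) -> d = 30; heap: [0-14 ALLOC][15-29 ALLOC][30-37 ALLOC][38-50 FREE]
Op 6: c = realloc(c, 2) -> c = 15; heap: [0-14 ALLOC][15-16 ALLOC][17-29 FREE][30-37 ALLOC][38-50 FREE]
Op 7: e = malloc(2) -> e = 17; heap: [0-14 ALLOC][15-16 ALLOC][17-18 ALLOC][19-29 FREE][30-37 ALLOC][38-50 FREE]
Op 8: free(e) -> (freed e); heap: [0-14 ALLOC][15-16 ALLOC][17-29 FREE][30-37 ALLOC][38-50 FREE]

Answer: [0-14 ALLOC][15-16 ALLOC][17-29 FREE][30-37 ALLOC][38-50 FREE]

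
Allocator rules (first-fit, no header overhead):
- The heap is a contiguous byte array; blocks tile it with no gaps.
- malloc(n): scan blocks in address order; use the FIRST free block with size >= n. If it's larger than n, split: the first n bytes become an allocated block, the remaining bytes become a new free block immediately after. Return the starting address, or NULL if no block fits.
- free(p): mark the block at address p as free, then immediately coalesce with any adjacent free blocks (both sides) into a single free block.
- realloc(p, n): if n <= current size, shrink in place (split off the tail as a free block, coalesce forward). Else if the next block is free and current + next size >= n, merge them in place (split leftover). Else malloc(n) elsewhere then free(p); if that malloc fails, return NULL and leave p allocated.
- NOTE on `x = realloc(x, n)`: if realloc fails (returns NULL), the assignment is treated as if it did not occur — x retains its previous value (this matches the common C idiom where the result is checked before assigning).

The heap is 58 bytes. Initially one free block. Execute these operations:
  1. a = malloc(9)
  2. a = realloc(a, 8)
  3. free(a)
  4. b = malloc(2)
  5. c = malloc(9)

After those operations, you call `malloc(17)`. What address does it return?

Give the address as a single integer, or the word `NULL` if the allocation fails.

Op 1: a = malloc(9) -> a = 0; heap: [0-8 ALLOC][9-57 FREE]
Op 2: a = realloc(a, 8) -> a = 0; heap: [0-7 ALLOC][8-57 FREE]
Op 3: free(a) -> (freed a); heap: [0-57 FREE]
Op 4: b = malloc(2) -> b = 0; heap: [0-1 ALLOC][2-57 FREE]
Op 5: c = malloc(9) -> c = 2; heap: [0-1 ALLOC][2-10 ALLOC][11-57 FREE]
malloc(17): first-fit scan over [0-1 ALLOC][2-10 ALLOC][11-57 FREE] -> 11

Answer: 11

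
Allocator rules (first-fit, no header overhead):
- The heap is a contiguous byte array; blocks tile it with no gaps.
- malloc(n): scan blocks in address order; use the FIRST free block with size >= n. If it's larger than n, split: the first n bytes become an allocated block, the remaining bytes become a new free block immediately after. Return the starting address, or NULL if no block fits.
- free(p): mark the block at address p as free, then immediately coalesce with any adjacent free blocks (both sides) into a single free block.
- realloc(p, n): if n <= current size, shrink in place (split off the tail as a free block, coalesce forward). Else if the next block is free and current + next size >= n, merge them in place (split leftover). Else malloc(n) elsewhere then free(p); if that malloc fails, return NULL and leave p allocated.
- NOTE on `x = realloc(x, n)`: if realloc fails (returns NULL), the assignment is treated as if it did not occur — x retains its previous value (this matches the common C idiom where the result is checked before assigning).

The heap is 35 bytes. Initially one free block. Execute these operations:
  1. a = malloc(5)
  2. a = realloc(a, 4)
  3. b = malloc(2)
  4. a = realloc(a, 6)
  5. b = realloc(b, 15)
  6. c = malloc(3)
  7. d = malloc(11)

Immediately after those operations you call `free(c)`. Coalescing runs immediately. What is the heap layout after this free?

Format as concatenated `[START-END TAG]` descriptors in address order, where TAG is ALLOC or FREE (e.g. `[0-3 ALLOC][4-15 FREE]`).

Op 1: a = malloc(5) -> a = 0; heap: [0-4 ALLOC][5-34 FREE]
Op 2: a = realloc(a, 4) -> a = 0; heap: [0-3 ALLOC][4-34 FREE]
Op 3: b = malloc(2) -> b = 4; heap: [0-3 ALLOC][4-5 ALLOC][6-34 FREE]
Op 4: a = realloc(a, 6) -> a = 6; heap: [0-3 FREE][4-5 ALLOC][6-11 ALLOC][12-34 FREE]
Op 5: b = realloc(b, 15) -> b = 12; heap: [0-5 FREE][6-11 ALLOC][12-26 ALLOC][27-34 FREE]
Op 6: c = malloc(3) -> c = 0; heap: [0-2 ALLOC][3-5 FREE][6-11 ALLOC][12-26 ALLOC][27-34 FREE]
Op 7: d = malloc(11) -> d = NULL; heap: [0-2 ALLOC][3-5 FREE][6-11 ALLOC][12-26 ALLOC][27-34 FREE]
free(c): c = 0 -> block [0-2 ALLOC]; mark free, coalesce with adjacent free neighbors -> [0-5 FREE][6-11 ALLOC][12-26 ALLOC][27-34 FREE]

Answer: [0-5 FREE][6-11 ALLOC][12-26 ALLOC][27-34 FREE]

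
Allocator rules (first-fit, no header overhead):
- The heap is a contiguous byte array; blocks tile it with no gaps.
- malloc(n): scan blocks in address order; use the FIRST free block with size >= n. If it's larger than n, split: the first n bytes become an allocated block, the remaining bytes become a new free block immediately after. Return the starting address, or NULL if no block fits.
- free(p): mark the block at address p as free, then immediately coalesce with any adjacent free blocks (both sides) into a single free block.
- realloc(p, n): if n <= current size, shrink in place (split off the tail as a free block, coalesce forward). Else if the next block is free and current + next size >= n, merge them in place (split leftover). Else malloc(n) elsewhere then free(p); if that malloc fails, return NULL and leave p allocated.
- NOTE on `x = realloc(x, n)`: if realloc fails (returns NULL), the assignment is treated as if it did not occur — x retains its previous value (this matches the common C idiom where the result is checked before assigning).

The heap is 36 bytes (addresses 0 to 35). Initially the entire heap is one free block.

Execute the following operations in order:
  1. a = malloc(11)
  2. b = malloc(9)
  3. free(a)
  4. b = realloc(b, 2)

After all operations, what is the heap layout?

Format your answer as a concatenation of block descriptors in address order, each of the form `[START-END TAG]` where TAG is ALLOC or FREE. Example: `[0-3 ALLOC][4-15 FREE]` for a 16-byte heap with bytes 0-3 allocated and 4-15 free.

Op 1: a = malloc(11) -> a = 0; heap: [0-10 ALLOC][11-35 FREE]
Op 2: b = malloc(9) -> b = 11; heap: [0-10 ALLOC][11-19 ALLOC][20-35 FREE]
Op 3: free(a) -> (freed a); heap: [0-10 FREE][11-19 ALLOC][20-35 FREE]
Op 4: b = realloc(b, 2) -> b = 11; heap: [0-10 FREE][11-12 ALLOC][13-35 FREE]

Answer: [0-10 FREE][11-12 ALLOC][13-35 FREE]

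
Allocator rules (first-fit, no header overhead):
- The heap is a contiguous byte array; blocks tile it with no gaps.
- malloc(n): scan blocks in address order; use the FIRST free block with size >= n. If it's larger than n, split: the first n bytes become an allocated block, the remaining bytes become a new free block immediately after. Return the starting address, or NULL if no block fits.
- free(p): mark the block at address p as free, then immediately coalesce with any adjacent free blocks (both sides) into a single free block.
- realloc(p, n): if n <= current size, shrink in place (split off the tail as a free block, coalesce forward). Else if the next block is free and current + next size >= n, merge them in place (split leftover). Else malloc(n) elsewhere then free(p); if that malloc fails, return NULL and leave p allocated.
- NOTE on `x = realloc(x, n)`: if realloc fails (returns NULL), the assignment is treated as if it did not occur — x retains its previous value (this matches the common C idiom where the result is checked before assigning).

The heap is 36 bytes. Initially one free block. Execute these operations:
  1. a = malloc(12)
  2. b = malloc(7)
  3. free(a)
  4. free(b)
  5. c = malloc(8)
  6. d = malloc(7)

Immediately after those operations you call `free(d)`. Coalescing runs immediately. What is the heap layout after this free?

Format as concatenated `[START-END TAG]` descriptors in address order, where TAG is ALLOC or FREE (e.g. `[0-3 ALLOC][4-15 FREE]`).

Answer: [0-7 ALLOC][8-35 FREE]

Derivation:
Op 1: a = malloc(12) -> a = 0; heap: [0-11 ALLOC][12-35 FREE]
Op 2: b = malloc(7) -> b = 12; heap: [0-11 ALLOC][12-18 ALLOC][19-35 FREE]
Op 3: free(a) -> (freed a); heap: [0-11 FREE][12-18 ALLOC][19-35 FREE]
Op 4: free(b) -> (freed b); heap: [0-35 FREE]
Op 5: c = malloc(8) -> c = 0; heap: [0-7 ALLOC][8-35 FREE]
Op 6: d = malloc(7) -> d = 8; heap: [0-7 ALLOC][8-14 ALLOC][15-35 FREE]
free(d): d = 8 -> block [8-14 ALLOC]; mark free, coalesce with adjacent free neighbors -> [0-7 ALLOC][8-35 FREE]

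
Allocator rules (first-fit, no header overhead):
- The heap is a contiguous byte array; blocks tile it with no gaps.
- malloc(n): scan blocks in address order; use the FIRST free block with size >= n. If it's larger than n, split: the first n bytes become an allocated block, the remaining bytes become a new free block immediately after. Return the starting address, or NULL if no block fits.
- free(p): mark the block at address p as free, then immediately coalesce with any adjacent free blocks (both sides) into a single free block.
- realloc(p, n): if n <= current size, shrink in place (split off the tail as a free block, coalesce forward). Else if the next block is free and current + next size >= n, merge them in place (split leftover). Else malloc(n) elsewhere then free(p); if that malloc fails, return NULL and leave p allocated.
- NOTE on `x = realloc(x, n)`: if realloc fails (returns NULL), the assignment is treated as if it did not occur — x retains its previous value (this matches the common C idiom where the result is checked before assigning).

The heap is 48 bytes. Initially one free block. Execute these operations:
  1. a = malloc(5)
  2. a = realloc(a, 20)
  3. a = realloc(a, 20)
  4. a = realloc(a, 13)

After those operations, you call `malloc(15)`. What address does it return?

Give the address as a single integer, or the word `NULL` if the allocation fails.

Answer: 13

Derivation:
Op 1: a = malloc(5) -> a = 0; heap: [0-4 ALLOC][5-47 FREE]
Op 2: a = realloc(a, 20) -> a = 0; heap: [0-19 ALLOC][20-47 FREE]
Op 3: a = realloc(a, 20) -> a = 0; heap: [0-19 ALLOC][20-47 FREE]
Op 4: a = realloc(a, 13) -> a = 0; heap: [0-12 ALLOC][13-47 FREE]
malloc(15): first-fit scan over [0-12 ALLOC][13-47 FREE] -> 13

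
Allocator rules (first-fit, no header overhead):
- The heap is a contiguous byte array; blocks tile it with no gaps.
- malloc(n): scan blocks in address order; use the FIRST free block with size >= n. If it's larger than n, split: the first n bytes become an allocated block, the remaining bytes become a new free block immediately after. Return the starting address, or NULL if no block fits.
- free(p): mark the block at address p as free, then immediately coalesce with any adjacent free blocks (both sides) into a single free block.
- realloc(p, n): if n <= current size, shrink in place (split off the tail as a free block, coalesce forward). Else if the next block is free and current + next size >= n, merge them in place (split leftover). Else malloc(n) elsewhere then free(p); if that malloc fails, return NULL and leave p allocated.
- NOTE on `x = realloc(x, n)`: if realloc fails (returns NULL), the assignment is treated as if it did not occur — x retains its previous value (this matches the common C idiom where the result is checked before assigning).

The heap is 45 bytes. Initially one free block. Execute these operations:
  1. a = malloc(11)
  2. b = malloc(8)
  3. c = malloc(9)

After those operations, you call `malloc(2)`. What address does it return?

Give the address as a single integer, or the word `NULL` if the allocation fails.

Answer: 28

Derivation:
Op 1: a = malloc(11) -> a = 0; heap: [0-10 ALLOC][11-44 FREE]
Op 2: b = malloc(8) -> b = 11; heap: [0-10 ALLOC][11-18 ALLOC][19-44 FREE]
Op 3: c = malloc(9) -> c = 19; heap: [0-10 ALLOC][11-18 ALLOC][19-27 ALLOC][28-44 FREE]
malloc(2): first-fit scan over [0-10 ALLOC][11-18 ALLOC][19-27 ALLOC][28-44 FREE] -> 28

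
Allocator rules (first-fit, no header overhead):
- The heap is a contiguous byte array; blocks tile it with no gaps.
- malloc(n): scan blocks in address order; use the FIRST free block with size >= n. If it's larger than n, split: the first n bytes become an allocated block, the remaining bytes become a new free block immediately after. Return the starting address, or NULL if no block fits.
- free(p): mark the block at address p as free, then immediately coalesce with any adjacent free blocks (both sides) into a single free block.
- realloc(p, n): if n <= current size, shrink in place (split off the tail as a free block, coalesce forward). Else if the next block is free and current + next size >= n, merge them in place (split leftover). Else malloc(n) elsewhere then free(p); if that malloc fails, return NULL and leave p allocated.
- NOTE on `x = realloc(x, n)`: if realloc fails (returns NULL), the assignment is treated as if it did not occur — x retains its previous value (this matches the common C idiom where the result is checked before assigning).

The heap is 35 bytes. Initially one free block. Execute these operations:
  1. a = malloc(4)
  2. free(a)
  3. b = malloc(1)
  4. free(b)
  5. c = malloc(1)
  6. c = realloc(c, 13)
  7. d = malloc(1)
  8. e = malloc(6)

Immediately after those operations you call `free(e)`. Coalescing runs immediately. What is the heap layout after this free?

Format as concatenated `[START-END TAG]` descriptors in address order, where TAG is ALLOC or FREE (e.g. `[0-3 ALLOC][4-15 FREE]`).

Op 1: a = malloc(4) -> a = 0; heap: [0-3 ALLOC][4-34 FREE]
Op 2: free(a) -> (freed a); heap: [0-34 FREE]
Op 3: b = malloc(1) -> b = 0; heap: [0-0 ALLOC][1-34 FREE]
Op 4: free(b) -> (freed b); heap: [0-34 FREE]
Op 5: c = malloc(1) -> c = 0; heap: [0-0 ALLOC][1-34 FREE]
Op 6: c = realloc(c, 13) -> c = 0; heap: [0-12 ALLOC][13-34 FREE]
Op 7: d = malloc(1) -> d = 13; heap: [0-12 ALLOC][13-13 ALLOC][14-34 FREE]
Op 8: e = malloc(6) -> e = 14; heap: [0-12 ALLOC][13-13 ALLOC][14-19 ALLOC][20-34 FREE]
free(e): e = 14 -> block [14-19 ALLOC]; mark free, coalesce with adjacent free neighbors -> [0-12 ALLOC][13-13 ALLOC][14-34 FREE]

Answer: [0-12 ALLOC][13-13 ALLOC][14-34 FREE]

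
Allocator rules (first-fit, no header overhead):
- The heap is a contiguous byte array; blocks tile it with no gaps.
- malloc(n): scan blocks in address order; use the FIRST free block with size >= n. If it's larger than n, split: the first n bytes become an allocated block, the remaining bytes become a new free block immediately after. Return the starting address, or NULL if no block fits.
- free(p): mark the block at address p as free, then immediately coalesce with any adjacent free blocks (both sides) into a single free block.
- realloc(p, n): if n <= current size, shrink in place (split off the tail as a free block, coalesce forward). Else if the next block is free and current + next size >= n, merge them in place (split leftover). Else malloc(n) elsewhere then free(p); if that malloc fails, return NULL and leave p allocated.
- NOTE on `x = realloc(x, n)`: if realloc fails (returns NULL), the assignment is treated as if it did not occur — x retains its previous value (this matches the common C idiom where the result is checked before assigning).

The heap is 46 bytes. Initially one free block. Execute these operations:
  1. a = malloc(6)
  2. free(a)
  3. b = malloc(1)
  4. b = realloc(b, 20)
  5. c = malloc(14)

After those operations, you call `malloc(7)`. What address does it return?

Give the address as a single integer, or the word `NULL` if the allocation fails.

Answer: 34

Derivation:
Op 1: a = malloc(6) -> a = 0; heap: [0-5 ALLOC][6-45 FREE]
Op 2: free(a) -> (freed a); heap: [0-45 FREE]
Op 3: b = malloc(1) -> b = 0; heap: [0-0 ALLOC][1-45 FREE]
Op 4: b = realloc(b, 20) -> b = 0; heap: [0-19 ALLOC][20-45 FREE]
Op 5: c = malloc(14) -> c = 20; heap: [0-19 ALLOC][20-33 ALLOC][34-45 FREE]
malloc(7): first-fit scan over [0-19 ALLOC][20-33 ALLOC][34-45 FREE] -> 34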